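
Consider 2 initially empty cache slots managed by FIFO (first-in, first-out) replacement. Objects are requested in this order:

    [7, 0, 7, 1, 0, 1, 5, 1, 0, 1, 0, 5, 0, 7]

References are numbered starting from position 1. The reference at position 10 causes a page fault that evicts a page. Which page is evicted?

5

pos 1: 7: miss, frames [7]
pos 2: 0: miss, frames [7, 0]
pos 3: 7: hit
pos 4: 1: miss, evict 7, frames [0, 1]
pos 5: 0: hit
pos 6: 1: hit
pos 7: 5: miss, evict 0, frames [1, 5]
pos 8: 1: hit
pos 9: 0: miss, evict 1, frames [5, 0]
pos 10: 1: miss, evict 5, frames [0, 1]
At position 10, page 5 is evicted.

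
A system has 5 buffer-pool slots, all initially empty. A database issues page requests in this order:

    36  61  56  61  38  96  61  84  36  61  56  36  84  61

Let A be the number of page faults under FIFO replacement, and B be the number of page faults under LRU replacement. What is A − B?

1

Under FIFO: F F F . F F . F F F F . . . → 9 faults.
Under LRU: F F F . F F . F F . F . . . → 8 faults.
A − B = 9 − 8 = 1.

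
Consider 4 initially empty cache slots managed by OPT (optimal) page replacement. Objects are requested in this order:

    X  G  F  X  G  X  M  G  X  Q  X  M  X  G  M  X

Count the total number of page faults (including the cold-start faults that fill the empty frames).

5

X: fault, frames {X}
G: fault, frames {X,G}
F: fault, frames {X,G,F}
X: hit
G: hit
X: hit
M: fault, frames {X,G,F,M}
G: hit
X: hit
Q: fault, evict F, frames {X,G,M,Q}
X: hit
M: hit
X: hit
G: hit
M: hit
X: hit
Page faults: 5.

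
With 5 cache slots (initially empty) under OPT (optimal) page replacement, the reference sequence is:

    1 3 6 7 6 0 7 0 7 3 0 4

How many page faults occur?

6

1: fault, frames {1}
3: fault, frames {1,3}
6: fault, frames {1,3,6}
7: fault, frames {1,3,6,7}
6: hit
0: fault, frames {1,3,6,7,0}
7: hit
0: hit
7: hit
3: hit
0: hit
4: fault, evict 0, frames {1,3,6,7,4}
Page faults: 6.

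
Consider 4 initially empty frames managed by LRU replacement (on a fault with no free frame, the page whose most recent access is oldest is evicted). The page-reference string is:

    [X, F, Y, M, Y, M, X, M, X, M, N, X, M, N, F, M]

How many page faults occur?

X: fault, frames (X)
F: fault, frames (X F)
Y: fault, frames (X F Y)
M: fault, frames (X F Y M)
Y: hit
M: hit
X: hit
M: hit
X: hit
M: hit
N: fault, evict F, frames (Y X M N)
X: hit
M: hit
N: hit
F: fault, evict Y, frames (X M N F)
M: hit
Page faults: 6.

6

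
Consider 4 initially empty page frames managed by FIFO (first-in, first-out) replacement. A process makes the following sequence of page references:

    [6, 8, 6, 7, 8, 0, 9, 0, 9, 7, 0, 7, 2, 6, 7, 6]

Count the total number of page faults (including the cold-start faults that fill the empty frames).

6 -> fault, frames (6)
8 -> fault, frames (6 8)
6 -> hit
7 -> fault, frames (6 8 7)
8 -> hit
0 -> fault, frames (6 8 7 0)
9 -> fault, evict 6, frames (8 7 0 9)
0 -> hit
9 -> hit
7 -> hit
0 -> hit
7 -> hit
2 -> fault, evict 8, frames (7 0 9 2)
6 -> fault, evict 7, frames (0 9 2 6)
7 -> fault, evict 0, frames (9 2 6 7)
6 -> hit
Page faults: 8.

8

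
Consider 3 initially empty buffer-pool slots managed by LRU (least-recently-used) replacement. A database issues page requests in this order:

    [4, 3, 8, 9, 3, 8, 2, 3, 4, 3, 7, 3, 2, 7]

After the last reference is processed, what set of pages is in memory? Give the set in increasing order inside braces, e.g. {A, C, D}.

4 → fault, frames (4)
3 → fault, frames (4 3)
8 → fault, frames (4 3 8)
9 → fault, evict 4, frames (3 8 9)
3 → hit
8 → hit
2 → fault, evict 9, frames (3 8 2)
3 → hit
4 → fault, evict 8, frames (2 3 4)
3 → hit
7 → fault, evict 2, frames (4 3 7)
3 → hit
2 → fault, evict 4, frames (7 3 2)
7 → hit

{2, 3, 7}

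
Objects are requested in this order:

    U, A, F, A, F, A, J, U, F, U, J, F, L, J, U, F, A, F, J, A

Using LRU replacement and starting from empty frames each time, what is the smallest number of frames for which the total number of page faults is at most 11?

3

f=1: 20 faults
f=2: 15 faults
f=3: 11 faults
f=4: 6 faults
f=5: 5 faults
Smallest f with faults ≤ 11 is 3.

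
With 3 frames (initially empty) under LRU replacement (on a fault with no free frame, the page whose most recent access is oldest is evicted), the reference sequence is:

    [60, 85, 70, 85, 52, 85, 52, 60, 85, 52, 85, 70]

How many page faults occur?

60: miss, frames (60)
85: miss, frames (60 85)
70: miss, frames (60 85 70)
85: hit
52: miss, evict 60, frames (70 85 52)
85: hit
52: hit
60: miss, evict 70, frames (85 52 60)
85: hit
52: hit
85: hit
70: miss, evict 60, frames (52 85 70)
Page faults: 6.

6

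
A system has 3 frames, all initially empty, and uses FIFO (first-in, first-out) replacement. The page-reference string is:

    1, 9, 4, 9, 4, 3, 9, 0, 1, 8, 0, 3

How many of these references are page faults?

1 -> fault, frames (1)
9 -> fault, frames (1 9)
4 -> fault, frames (1 9 4)
9 -> hit
4 -> hit
3 -> fault, evict 1, frames (9 4 3)
9 -> hit
0 -> fault, evict 9, frames (4 3 0)
1 -> fault, evict 4, frames (3 0 1)
8 -> fault, evict 3, frames (0 1 8)
0 -> hit
3 -> fault, evict 0, frames (1 8 3)
Page faults: 8.

8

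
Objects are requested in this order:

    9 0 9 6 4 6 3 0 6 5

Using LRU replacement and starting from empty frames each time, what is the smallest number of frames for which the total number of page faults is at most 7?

f=1: 10 faults
f=2: 8 faults
f=3: 7 faults
f=4: 7 faults
f=5: 6 faults
f=6: 6 faults
Smallest f with faults ≤ 7 is 3.

3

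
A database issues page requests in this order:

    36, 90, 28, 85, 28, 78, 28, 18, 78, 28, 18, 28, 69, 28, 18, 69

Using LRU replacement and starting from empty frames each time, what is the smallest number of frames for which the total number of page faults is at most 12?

f=1: 16 faults
f=2: 12 faults
f=3: 7 faults
f=4: 7 faults
f=5: 7 faults
f=6: 7 faults
f=7: 7 faults
Smallest f with faults ≤ 12 is 2.

2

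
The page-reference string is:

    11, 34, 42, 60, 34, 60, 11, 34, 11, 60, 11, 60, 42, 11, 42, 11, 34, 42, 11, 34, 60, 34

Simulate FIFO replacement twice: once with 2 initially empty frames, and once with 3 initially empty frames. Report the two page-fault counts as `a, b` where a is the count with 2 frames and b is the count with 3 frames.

14, 8

2 frames: F F F F F . F . . F . . F F . . F F F F F . → 14 faults.
3 frames: F F F F . . F F . . . . F . . . . . . . F . → 8 faults.
8 < 14: adding a frame reduced faults, as is typical.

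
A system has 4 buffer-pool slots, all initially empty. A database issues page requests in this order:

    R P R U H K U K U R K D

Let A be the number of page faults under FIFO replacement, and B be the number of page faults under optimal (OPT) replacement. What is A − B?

1

Under FIFO: F F . F F F . . . F . F → 7 faults.
Under OPT: F F . F F F . . . . . F → 6 faults.
A − B = 7 − 6 = 1.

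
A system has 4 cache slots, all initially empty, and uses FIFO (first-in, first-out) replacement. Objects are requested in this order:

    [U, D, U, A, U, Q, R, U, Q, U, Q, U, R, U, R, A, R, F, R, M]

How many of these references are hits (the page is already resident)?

12

U → fault, frames [U]
D → fault, frames [U, D]
U → hit
A → fault, frames [U, D, A]
U → hit
Q → fault, frames [U, D, A, Q]
R → fault, evict U, frames [D, A, Q, R]
U → fault, evict D, frames [A, Q, R, U]
Q → hit
U → hit
Q → hit
U → hit
R → hit
U → hit
R → hit
A → hit
R → hit
F → fault, evict A, frames [Q, R, U, F]
R → hit
M → fault, evict Q, frames [R, U, F, M]
Hits: 12.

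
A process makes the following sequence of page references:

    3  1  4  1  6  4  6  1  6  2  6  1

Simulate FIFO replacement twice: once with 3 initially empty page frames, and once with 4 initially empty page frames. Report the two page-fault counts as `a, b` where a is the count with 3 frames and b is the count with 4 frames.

3 frames: F F F . F . . . . F . F → 6 faults.
4 frames: F F F . F . . . . F . . → 5 faults.
5 < 6: adding a frame reduced faults, as is typical.

6, 5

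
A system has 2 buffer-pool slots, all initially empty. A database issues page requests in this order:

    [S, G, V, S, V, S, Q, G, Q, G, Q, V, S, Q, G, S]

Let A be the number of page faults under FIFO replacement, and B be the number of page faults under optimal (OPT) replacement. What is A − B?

Under FIFO: F F F F . . F F . . . F F F F F → 11 faults.
Under OPT: F F F . . . F F . . . F F . F . → 8 faults.
A − B = 11 − 8 = 3.

3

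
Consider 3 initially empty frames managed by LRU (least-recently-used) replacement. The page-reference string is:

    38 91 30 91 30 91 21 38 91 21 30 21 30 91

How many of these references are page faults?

6

38 -> fault, frames (38)
91 -> fault, frames (38 91)
30 -> fault, frames (38 91 30)
91 -> hit
30 -> hit
91 -> hit
21 -> fault, evict 38, frames (30 91 21)
38 -> fault, evict 30, frames (91 21 38)
91 -> hit
21 -> hit
30 -> fault, evict 38, frames (91 21 30)
21 -> hit
30 -> hit
91 -> hit
Page faults: 6.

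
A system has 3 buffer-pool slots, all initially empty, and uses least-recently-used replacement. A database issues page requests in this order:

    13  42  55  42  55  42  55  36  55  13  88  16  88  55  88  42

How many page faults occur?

9

13: fault, frames [13]
42: fault, frames [13, 42]
55: fault, frames [13, 42, 55]
42: hit
55: hit
42: hit
55: hit
36: fault, evict 13, frames [42, 55, 36]
55: hit
13: fault, evict 42, frames [36, 55, 13]
88: fault, evict 36, frames [55, 13, 88]
16: fault, evict 55, frames [13, 88, 16]
88: hit
55: fault, evict 13, frames [16, 88, 55]
88: hit
42: fault, evict 16, frames [55, 88, 42]
Page faults: 9.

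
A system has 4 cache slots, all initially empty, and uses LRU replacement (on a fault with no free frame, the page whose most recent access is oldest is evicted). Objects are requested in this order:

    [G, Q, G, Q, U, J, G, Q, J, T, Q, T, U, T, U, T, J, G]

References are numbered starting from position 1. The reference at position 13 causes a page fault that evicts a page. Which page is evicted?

pos 1: G -> miss, frames {G}
pos 2: Q -> miss, frames {G,Q}
pos 3: G -> hit
pos 4: Q -> hit
pos 5: U -> miss, frames {G,Q,U}
pos 6: J -> miss, frames {G,Q,U,J}
pos 7: G -> hit
pos 8: Q -> hit
pos 9: J -> hit
pos 10: T -> miss, evict U, frames {G,Q,J,T}
pos 11: Q -> hit
pos 12: T -> hit
pos 13: U -> miss, evict G, frames {J,Q,T,U}
At position 13, page G is evicted.

G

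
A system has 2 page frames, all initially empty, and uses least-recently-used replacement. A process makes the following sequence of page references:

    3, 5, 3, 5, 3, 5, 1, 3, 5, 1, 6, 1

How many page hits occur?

3: fault, frames [3]
5: fault, frames [3, 5]
3: hit
5: hit
3: hit
5: hit
1: fault, evict 3, frames [5, 1]
3: fault, evict 5, frames [1, 3]
5: fault, evict 1, frames [3, 5]
1: fault, evict 3, frames [5, 1]
6: fault, evict 5, frames [1, 6]
1: hit
Hits: 5.

5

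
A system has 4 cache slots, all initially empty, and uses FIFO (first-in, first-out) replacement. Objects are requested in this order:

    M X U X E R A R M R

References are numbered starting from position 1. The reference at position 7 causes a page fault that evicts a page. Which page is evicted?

X

pos 1: M → miss, frames [M]
pos 2: X → miss, frames [M, X]
pos 3: U → miss, frames [M, X, U]
pos 4: X → hit
pos 5: E → miss, frames [M, X, U, E]
pos 6: R → miss, evict M, frames [X, U, E, R]
pos 7: A → miss, evict X, frames [U, E, R, A]
At position 7, page X is evicted.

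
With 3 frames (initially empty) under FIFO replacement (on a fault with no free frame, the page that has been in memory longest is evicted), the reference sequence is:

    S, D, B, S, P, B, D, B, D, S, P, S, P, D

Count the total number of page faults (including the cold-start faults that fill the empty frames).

6

S → miss, frames [S]
D → miss, frames [S, D]
B → miss, frames [S, D, B]
S → hit
P → miss, evict S, frames [D, B, P]
B → hit
D → hit
B → hit
D → hit
S → miss, evict D, frames [B, P, S]
P → hit
S → hit
P → hit
D → miss, evict B, frames [P, S, D]
Page faults: 6.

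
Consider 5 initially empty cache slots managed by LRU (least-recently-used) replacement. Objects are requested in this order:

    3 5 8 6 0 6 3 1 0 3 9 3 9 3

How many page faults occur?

3: miss, frames (3)
5: miss, frames (3 5)
8: miss, frames (3 5 8)
6: miss, frames (3 5 8 6)
0: miss, frames (3 5 8 6 0)
6: hit
3: hit
1: miss, evict 5, frames (8 0 6 3 1)
0: hit
3: hit
9: miss, evict 8, frames (6 1 0 3 9)
3: hit
9: hit
3: hit
Page faults: 7.

7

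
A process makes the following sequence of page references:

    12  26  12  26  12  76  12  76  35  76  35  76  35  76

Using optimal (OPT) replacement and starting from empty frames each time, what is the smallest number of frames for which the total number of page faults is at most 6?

2

f=1: 14 faults
f=2: 4 faults
f=3: 4 faults
f=4: 4 faults
Smallest f with faults ≤ 6 is 2.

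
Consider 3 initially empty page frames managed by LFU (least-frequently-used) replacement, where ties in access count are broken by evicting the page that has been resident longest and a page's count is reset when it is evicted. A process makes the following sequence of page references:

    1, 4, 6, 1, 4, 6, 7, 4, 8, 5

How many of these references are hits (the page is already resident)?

1 -> fault, frames [1]
4 -> fault, frames [1, 4]
6 -> fault, frames [1, 4, 6]
1 -> hit
4 -> hit
6 -> hit
7 -> fault, evict 1, frames [4, 6, 7]
4 -> hit
8 -> fault, evict 7, frames [4, 6, 8]
5 -> fault, evict 8, frames [4, 6, 5]
Hits: 4.

4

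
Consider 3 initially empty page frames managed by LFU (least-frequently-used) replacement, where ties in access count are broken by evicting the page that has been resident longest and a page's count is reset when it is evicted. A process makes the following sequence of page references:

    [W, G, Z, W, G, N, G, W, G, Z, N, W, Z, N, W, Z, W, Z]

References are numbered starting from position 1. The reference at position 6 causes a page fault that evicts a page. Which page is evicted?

pos 1: W → fault, frames (W)
pos 2: G → fault, frames (W G)
pos 3: Z → fault, frames (W G Z)
pos 4: W → hit
pos 5: G → hit
pos 6: N → fault, evict Z, frames (W G N)
At position 6, page Z is evicted.

Z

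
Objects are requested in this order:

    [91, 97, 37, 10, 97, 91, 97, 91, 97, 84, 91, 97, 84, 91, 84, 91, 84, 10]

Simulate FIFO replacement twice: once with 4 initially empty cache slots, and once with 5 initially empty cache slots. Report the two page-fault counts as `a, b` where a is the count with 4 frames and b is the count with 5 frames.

4 frames: F F F F . . . . . F F F . . . . . . → 7 faults.
5 frames: F F F F . . . . . F . . . . . . . . → 5 faults.
5 < 7: adding a frame reduced faults, as is typical.

7, 5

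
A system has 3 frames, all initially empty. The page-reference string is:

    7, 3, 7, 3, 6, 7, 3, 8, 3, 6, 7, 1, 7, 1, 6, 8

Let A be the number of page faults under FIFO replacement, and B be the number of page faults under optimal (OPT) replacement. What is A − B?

Under FIFO: F F . . F . . F . . F F . . F F → 8 faults.
Under OPT: F F . . F . . F . . F F . . . F → 7 faults.
A − B = 8 − 7 = 1.

1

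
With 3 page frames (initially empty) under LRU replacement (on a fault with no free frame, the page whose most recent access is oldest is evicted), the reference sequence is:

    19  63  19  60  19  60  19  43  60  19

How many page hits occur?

19 -> fault, frames (19)
63 -> fault, frames (19 63)
19 -> hit
60 -> fault, frames (63 19 60)
19 -> hit
60 -> hit
19 -> hit
43 -> fault, evict 63, frames (60 19 43)
60 -> hit
19 -> hit
Hits: 6.

6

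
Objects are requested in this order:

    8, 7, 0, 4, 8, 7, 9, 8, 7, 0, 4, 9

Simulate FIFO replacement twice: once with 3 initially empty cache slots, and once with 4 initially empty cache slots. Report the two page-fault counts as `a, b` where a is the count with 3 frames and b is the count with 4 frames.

9, 10

3 frames: F F F F F F F . . F F . → 9 faults.
4 frames: F F F F . . F F F F F F → 10 faults.
10 > 9: adding a frame increased faults — Belady's anomaly.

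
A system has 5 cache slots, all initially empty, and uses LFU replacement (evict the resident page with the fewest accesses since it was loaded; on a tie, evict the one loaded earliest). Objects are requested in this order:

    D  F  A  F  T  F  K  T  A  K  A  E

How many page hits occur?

D -> miss, frames (D)
F -> miss, frames (D F)
A -> miss, frames (D F A)
F -> hit
T -> miss, frames (D F A T)
F -> hit
K -> miss, frames (D F A T K)
T -> hit
A -> hit
K -> hit
A -> hit
E -> miss, evict D, frames (F A T K E)
Hits: 6.

6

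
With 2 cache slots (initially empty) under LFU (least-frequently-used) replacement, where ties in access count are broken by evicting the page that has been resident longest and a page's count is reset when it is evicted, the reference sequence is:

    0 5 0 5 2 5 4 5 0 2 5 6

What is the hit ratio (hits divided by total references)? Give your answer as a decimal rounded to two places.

0 -> miss, frames (0)
5 -> miss, frames (0 5)
0 -> hit
5 -> hit
2 -> miss, evict 0, frames (5 2)
5 -> hit
4 -> miss, evict 2, frames (5 4)
5 -> hit
0 -> miss, evict 4, frames (5 0)
2 -> miss, evict 0, frames (5 2)
5 -> hit
6 -> miss, evict 2, frames (5 6)
Hits: 5 of 12 references → 5/12 = 0.4167.

0.42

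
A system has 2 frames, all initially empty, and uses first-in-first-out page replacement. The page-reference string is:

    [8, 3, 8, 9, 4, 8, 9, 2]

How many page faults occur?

7

8 → miss, frames (8)
3 → miss, frames (8 3)
8 → hit
9 → miss, evict 8, frames (3 9)
4 → miss, evict 3, frames (9 4)
8 → miss, evict 9, frames (4 8)
9 → miss, evict 4, frames (8 9)
2 → miss, evict 8, frames (9 2)
Page faults: 7.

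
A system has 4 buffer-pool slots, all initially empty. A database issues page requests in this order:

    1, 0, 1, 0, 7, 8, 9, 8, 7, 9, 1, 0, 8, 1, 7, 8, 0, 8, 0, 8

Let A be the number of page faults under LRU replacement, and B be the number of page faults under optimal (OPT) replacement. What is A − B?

3

Under LRU: F F . . F F F . . . F F F . F . . . . . → 9 faults.
Under OPT: F F . . F F F . . . . F . . . . . . . . → 6 faults.
A − B = 9 − 6 = 3.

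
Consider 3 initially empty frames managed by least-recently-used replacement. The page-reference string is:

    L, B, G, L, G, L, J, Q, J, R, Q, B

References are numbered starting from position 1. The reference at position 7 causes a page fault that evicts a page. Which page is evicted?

pos 1: L -> fault, frames [L]
pos 2: B -> fault, frames [L, B]
pos 3: G -> fault, frames [L, B, G]
pos 4: L -> hit
pos 5: G -> hit
pos 6: L -> hit
pos 7: J -> fault, evict B, frames [G, L, J]
At position 7, page B is evicted.

B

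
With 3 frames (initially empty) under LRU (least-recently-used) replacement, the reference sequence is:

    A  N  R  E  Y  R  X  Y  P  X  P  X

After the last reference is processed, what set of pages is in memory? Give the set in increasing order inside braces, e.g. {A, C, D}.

A: miss, frames {A}
N: miss, frames {A,N}
R: miss, frames {A,N,R}
E: miss, evict A, frames {N,R,E}
Y: miss, evict N, frames {R,E,Y}
R: hit
X: miss, evict E, frames {Y,R,X}
Y: hit
P: miss, evict R, frames {X,Y,P}
X: hit
P: hit
X: hit

{P, X, Y}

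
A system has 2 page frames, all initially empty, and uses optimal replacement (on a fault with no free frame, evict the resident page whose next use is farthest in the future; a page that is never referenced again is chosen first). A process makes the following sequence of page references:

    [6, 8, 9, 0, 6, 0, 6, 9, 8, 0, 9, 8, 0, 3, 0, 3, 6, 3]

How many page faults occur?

6 → miss, frames [6]
8 → miss, frames [6, 8]
9 → miss, evict 8, frames [6, 9]
0 → miss, evict 9, frames [6, 0]
6 → hit
0 → hit
6 → hit
9 → miss, evict 6, frames [0, 9]
8 → miss, evict 9, frames [0, 8]
0 → hit
9 → miss, evict 0, frames [8, 9]
8 → hit
0 → miss, evict 9, frames [8, 0]
3 → miss, evict 8, frames [0, 3]
0 → hit
3 → hit
6 → miss, evict 0, frames [3, 6]
3 → hit
Page faults: 10.

10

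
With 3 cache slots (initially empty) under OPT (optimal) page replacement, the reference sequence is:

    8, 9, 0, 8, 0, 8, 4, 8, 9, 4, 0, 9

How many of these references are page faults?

8 → fault, frames {8}
9 → fault, frames {8,9}
0 → fault, frames {8,9,0}
8 → hit
0 → hit
8 → hit
4 → fault, evict 0, frames {8,9,4}
8 → hit
9 → hit
4 → hit
0 → fault, evict 4, frames {8,9,0}
9 → hit
Page faults: 5.

5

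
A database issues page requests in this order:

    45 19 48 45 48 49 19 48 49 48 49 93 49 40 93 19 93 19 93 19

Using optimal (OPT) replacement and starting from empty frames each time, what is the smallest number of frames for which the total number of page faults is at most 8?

f=1: 20 faults
f=2: 9 faults
f=3: 6 faults
f=4: 6 faults
f=5: 6 faults
f=6: 6 faults
Smallest f with faults ≤ 8 is 3.

3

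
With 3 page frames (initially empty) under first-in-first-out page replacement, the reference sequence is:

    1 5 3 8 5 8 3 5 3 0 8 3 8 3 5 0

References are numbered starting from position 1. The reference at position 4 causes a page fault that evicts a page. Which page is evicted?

pos 1: 1 → miss, frames {1}
pos 2: 5 → miss, frames {1,5}
pos 3: 3 → miss, frames {1,5,3}
pos 4: 8 → miss, evict 1, frames {5,3,8}
At position 4, page 1 is evicted.

1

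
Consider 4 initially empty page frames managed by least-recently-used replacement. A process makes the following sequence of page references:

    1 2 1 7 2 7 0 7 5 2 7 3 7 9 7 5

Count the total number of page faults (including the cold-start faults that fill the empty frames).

1 -> miss, frames [1]
2 -> miss, frames [1, 2]
1 -> hit
7 -> miss, frames [2, 1, 7]
2 -> hit
7 -> hit
0 -> miss, frames [1, 2, 7, 0]
7 -> hit
5 -> miss, evict 1, frames [2, 0, 7, 5]
2 -> hit
7 -> hit
3 -> miss, evict 0, frames [5, 2, 7, 3]
7 -> hit
9 -> miss, evict 5, frames [2, 3, 7, 9]
7 -> hit
5 -> miss, evict 2, frames [3, 9, 7, 5]
Page faults: 8.

8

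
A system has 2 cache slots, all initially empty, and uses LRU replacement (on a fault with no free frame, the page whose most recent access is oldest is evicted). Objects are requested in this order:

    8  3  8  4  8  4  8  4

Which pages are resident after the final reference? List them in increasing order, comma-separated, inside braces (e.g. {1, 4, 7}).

8 → miss, frames {8}
3 → miss, frames {8,3}
8 → hit
4 → miss, evict 3, frames {8,4}
8 → hit
4 → hit
8 → hit
4 → hit

{4, 8}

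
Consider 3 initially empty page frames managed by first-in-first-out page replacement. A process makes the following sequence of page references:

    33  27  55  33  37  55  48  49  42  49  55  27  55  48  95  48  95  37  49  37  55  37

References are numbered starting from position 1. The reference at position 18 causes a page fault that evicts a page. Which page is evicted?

27

pos 1: 33: fault, frames [33]
pos 2: 27: fault, frames [33, 27]
pos 3: 55: fault, frames [33, 27, 55]
pos 4: 33: hit
pos 5: 37: fault, evict 33, frames [27, 55, 37]
pos 6: 55: hit
pos 7: 48: fault, evict 27, frames [55, 37, 48]
pos 8: 49: fault, evict 55, frames [37, 48, 49]
pos 9: 42: fault, evict 37, frames [48, 49, 42]
pos 10: 49: hit
pos 11: 55: fault, evict 48, frames [49, 42, 55]
pos 12: 27: fault, evict 49, frames [42, 55, 27]
pos 13: 55: hit
pos 14: 48: fault, evict 42, frames [55, 27, 48]
pos 15: 95: fault, evict 55, frames [27, 48, 95]
pos 16: 48: hit
pos 17: 95: hit
pos 18: 37: fault, evict 27, frames [48, 95, 37]
At position 18, page 27 is evicted.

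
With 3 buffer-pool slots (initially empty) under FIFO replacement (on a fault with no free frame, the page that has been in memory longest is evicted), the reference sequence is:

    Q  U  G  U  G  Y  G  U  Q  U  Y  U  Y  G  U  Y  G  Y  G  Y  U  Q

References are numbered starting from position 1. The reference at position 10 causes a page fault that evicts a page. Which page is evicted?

pos 1: Q -> fault, frames (Q)
pos 2: U -> fault, frames (Q U)
pos 3: G -> fault, frames (Q U G)
pos 4: U -> hit
pos 5: G -> hit
pos 6: Y -> fault, evict Q, frames (U G Y)
pos 7: G -> hit
pos 8: U -> hit
pos 9: Q -> fault, evict U, frames (G Y Q)
pos 10: U -> fault, evict G, frames (Y Q U)
At position 10, page G is evicted.

G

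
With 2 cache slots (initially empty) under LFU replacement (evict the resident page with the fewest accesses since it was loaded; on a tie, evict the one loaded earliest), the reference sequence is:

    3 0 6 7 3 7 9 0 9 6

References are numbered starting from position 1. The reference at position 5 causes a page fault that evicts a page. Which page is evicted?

pos 1: 3: miss, frames (3)
pos 2: 0: miss, frames (3 0)
pos 3: 6: miss, evict 3, frames (0 6)
pos 4: 7: miss, evict 0, frames (6 7)
pos 5: 3: miss, evict 6, frames (7 3)
At position 5, page 6 is evicted.

6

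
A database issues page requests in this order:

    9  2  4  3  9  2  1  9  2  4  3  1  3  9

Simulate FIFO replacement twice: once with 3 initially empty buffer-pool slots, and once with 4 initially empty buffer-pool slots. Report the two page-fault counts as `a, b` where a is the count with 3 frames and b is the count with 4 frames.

10, 11

3 frames: F F F F F F F . . F F . . F → 10 faults.
4 frames: F F F F . . F F F F F F . F → 11 faults.
11 > 10: adding a frame increased faults — Belady's anomaly.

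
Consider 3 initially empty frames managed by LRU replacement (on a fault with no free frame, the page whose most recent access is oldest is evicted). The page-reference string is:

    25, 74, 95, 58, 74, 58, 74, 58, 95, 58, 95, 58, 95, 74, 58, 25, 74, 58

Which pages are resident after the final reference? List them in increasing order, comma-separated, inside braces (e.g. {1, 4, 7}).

{25, 58, 74}

25 → fault, frames (25)
74 → fault, frames (25 74)
95 → fault, frames (25 74 95)
58 → fault, evict 25, frames (74 95 58)
74 → hit
58 → hit
74 → hit
58 → hit
95 → hit
58 → hit
95 → hit
58 → hit
95 → hit
74 → hit
58 → hit
25 → fault, evict 95, frames (74 58 25)
74 → hit
58 → hit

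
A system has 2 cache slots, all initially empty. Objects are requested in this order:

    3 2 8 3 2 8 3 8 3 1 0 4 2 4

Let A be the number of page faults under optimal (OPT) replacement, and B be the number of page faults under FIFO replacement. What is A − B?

-2

Under OPT: F F F . F . F . . F F F F . → 9 faults.
Under FIFO: F F F F F F F . . F F F F . → 11 faults.
A − B = 9 − 11 = -2.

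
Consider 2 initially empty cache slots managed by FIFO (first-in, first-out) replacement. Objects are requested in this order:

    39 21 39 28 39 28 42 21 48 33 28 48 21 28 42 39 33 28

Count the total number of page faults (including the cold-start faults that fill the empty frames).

39 -> miss, frames (39)
21 -> miss, frames (39 21)
39 -> hit
28 -> miss, evict 39, frames (21 28)
39 -> miss, evict 21, frames (28 39)
28 -> hit
42 -> miss, evict 28, frames (39 42)
21 -> miss, evict 39, frames (42 21)
48 -> miss, evict 42, frames (21 48)
33 -> miss, evict 21, frames (48 33)
28 -> miss, evict 48, frames (33 28)
48 -> miss, evict 33, frames (28 48)
21 -> miss, evict 28, frames (48 21)
28 -> miss, evict 48, frames (21 28)
42 -> miss, evict 21, frames (28 42)
39 -> miss, evict 28, frames (42 39)
33 -> miss, evict 42, frames (39 33)
28 -> miss, evict 39, frames (33 28)
Page faults: 16.

16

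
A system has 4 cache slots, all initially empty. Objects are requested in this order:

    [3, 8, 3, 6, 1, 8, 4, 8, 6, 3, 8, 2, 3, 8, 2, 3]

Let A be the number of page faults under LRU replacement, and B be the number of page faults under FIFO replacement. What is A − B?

-1

Under LRU: F F . F F . F . . F . F . . . . → 7 faults.
Under FIFO: F F . F F . F . . F F F . . . . → 8 faults.
A − B = 7 − 8 = -1.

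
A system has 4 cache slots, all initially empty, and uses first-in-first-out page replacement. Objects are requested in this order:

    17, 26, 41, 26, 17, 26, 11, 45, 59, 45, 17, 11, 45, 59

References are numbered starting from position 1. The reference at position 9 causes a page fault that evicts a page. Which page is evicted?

pos 1: 17 -> miss, frames [17]
pos 2: 26 -> miss, frames [17, 26]
pos 3: 41 -> miss, frames [17, 26, 41]
pos 4: 26 -> hit
pos 5: 17 -> hit
pos 6: 26 -> hit
pos 7: 11 -> miss, frames [17, 26, 41, 11]
pos 8: 45 -> miss, evict 17, frames [26, 41, 11, 45]
pos 9: 59 -> miss, evict 26, frames [41, 11, 45, 59]
At position 9, page 26 is evicted.

26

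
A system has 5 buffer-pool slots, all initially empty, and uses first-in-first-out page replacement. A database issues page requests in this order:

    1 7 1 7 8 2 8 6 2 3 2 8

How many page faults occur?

6

1 -> miss, frames {1}
7 -> miss, frames {1,7}
1 -> hit
7 -> hit
8 -> miss, frames {1,7,8}
2 -> miss, frames {1,7,8,2}
8 -> hit
6 -> miss, frames {1,7,8,2,6}
2 -> hit
3 -> miss, evict 1, frames {7,8,2,6,3}
2 -> hit
8 -> hit
Page faults: 6.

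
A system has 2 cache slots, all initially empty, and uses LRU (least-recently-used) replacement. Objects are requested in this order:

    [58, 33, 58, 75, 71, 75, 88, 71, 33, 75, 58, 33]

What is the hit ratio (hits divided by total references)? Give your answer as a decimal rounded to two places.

58: miss, frames (58)
33: miss, frames (58 33)
58: hit
75: miss, evict 33, frames (58 75)
71: miss, evict 58, frames (75 71)
75: hit
88: miss, evict 71, frames (75 88)
71: miss, evict 75, frames (88 71)
33: miss, evict 88, frames (71 33)
75: miss, evict 71, frames (33 75)
58: miss, evict 33, frames (75 58)
33: miss, evict 75, frames (58 33)
Hits: 2 of 12 references → 2/12 = 0.1667.

0.17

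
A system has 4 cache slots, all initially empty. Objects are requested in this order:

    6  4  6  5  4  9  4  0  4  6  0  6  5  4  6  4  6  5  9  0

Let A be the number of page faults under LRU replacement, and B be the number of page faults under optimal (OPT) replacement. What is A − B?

Under LRU: F F . F . F . F . F . . F . . . . . F F → 9 faults.
Under OPT: F F . F . F . F . . . . . . . . . . F . → 6 faults.
A − B = 9 − 6 = 3.

3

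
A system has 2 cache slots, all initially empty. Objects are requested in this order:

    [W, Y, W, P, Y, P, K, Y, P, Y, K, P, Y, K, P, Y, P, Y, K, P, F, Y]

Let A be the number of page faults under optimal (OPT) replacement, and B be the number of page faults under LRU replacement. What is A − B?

-6

Under OPT: F F . F . . F . F . F . F . F . . . F . F F → 11 faults.
Under LRU: F F . F F . F F F . F F F F F F . . F F F F → 17 faults.
A − B = 11 − 17 = -6.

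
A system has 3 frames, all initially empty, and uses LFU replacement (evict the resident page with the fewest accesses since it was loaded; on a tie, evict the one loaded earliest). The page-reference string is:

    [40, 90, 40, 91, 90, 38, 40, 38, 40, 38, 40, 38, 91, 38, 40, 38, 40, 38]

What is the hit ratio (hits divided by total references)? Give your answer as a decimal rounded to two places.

0.72

40: fault, frames {40}
90: fault, frames {40,90}
40: hit
91: fault, frames {40,90,91}
90: hit
38: fault, evict 91, frames {40,90,38}
40: hit
38: hit
40: hit
38: hit
40: hit
38: hit
91: fault, evict 90, frames {40,38,91}
38: hit
40: hit
38: hit
40: hit
38: hit
Hits: 13 of 18 references → 13/18 = 0.7222.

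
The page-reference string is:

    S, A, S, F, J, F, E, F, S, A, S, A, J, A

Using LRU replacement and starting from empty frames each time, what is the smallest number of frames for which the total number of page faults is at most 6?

5

f=1: 14 faults
f=2: 8 faults
f=3: 8 faults
f=4: 7 faults
f=5: 5 faults
Smallest f with faults ≤ 6 is 5.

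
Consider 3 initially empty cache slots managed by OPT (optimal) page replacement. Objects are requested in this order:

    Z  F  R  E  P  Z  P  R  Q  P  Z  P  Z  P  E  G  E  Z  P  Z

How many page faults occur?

9

Z: miss, frames {Z}
F: miss, frames {Z,F}
R: miss, frames {Z,F,R}
E: miss, evict F, frames {Z,R,E}
P: miss, evict E, frames {Z,R,P}
Z: hit
P: hit
R: hit
Q: miss, evict R, frames {Z,P,Q}
P: hit
Z: hit
P: hit
Z: hit
P: hit
E: miss, evict Q, frames {Z,P,E}
G: miss, evict P, frames {Z,E,G}
E: hit
Z: hit
P: miss, evict G, frames {Z,E,P}
Z: hit
Page faults: 9.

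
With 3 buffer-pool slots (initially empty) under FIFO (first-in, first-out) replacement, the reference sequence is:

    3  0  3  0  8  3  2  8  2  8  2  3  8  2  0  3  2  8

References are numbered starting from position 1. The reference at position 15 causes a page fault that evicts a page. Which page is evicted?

pos 1: 3: miss, frames {3}
pos 2: 0: miss, frames {3,0}
pos 3: 3: hit
pos 4: 0: hit
pos 5: 8: miss, frames {3,0,8}
pos 6: 3: hit
pos 7: 2: miss, evict 3, frames {0,8,2}
pos 8: 8: hit
pos 9: 2: hit
pos 10: 8: hit
pos 11: 2: hit
pos 12: 3: miss, evict 0, frames {8,2,3}
pos 13: 8: hit
pos 14: 2: hit
pos 15: 0: miss, evict 8, frames {2,3,0}
At position 15, page 8 is evicted.

8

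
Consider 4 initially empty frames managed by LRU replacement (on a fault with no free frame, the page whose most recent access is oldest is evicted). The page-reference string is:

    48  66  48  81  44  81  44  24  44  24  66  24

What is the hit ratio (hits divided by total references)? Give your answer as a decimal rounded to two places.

48 -> fault, frames (48)
66 -> fault, frames (48 66)
48 -> hit
81 -> fault, frames (66 48 81)
44 -> fault, frames (66 48 81 44)
81 -> hit
44 -> hit
24 -> fault, evict 66, frames (48 81 44 24)
44 -> hit
24 -> hit
66 -> fault, evict 48, frames (81 44 24 66)
24 -> hit
Hits: 6 of 12 references → 6/12 = 0.5000.

0.50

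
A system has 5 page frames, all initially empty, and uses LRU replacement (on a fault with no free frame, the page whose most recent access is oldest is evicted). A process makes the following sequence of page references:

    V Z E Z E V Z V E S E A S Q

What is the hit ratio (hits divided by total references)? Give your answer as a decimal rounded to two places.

V: fault, frames {V}
Z: fault, frames {V,Z}
E: fault, frames {V,Z,E}
Z: hit
E: hit
V: hit
Z: hit
V: hit
E: hit
S: fault, frames {Z,V,E,S}
E: hit
A: fault, frames {Z,V,S,E,A}
S: hit
Q: fault, evict Z, frames {V,E,A,S,Q}
Hits: 8 of 14 references → 8/14 = 0.5714.

0.57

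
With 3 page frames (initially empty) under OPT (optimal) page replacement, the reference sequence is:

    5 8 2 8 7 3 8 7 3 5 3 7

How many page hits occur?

5 → miss, frames (5)
8 → miss, frames (5 8)
2 → miss, frames (5 8 2)
8 → hit
7 → miss, evict 2, frames (5 8 7)
3 → miss, evict 5, frames (8 7 3)
8 → hit
7 → hit
3 → hit
5 → miss, evict 8, frames (7 3 5)
3 → hit
7 → hit
Hits: 6.

6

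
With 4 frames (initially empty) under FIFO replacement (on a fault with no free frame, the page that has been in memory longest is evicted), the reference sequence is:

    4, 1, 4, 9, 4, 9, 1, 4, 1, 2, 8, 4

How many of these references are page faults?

4 -> fault, frames (4)
1 -> fault, frames (4 1)
4 -> hit
9 -> fault, frames (4 1 9)
4 -> hit
9 -> hit
1 -> hit
4 -> hit
1 -> hit
2 -> fault, frames (4 1 9 2)
8 -> fault, evict 4, frames (1 9 2 8)
4 -> fault, evict 1, frames (9 2 8 4)
Page faults: 6.

6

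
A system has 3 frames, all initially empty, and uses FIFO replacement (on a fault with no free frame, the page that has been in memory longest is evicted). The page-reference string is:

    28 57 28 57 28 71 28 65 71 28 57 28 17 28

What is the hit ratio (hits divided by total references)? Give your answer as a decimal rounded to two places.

28: fault, frames (28)
57: fault, frames (28 57)
28: hit
57: hit
28: hit
71: fault, frames (28 57 71)
28: hit
65: fault, evict 28, frames (57 71 65)
71: hit
28: fault, evict 57, frames (71 65 28)
57: fault, evict 71, frames (65 28 57)
28: hit
17: fault, evict 65, frames (28 57 17)
28: hit
Hits: 7 of 14 references → 7/14 = 0.5000.

0.50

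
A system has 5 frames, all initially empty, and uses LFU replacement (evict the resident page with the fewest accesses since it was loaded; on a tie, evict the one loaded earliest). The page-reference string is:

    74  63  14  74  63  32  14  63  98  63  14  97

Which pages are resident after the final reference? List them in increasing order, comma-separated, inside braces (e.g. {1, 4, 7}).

{14, 63, 74, 97, 98}

74: fault, frames [74]
63: fault, frames [74, 63]
14: fault, frames [74, 63, 14]
74: hit
63: hit
32: fault, frames [74, 63, 14, 32]
14: hit
63: hit
98: fault, frames [74, 63, 14, 32, 98]
63: hit
14: hit
97: fault, evict 32, frames [74, 63, 14, 98, 97]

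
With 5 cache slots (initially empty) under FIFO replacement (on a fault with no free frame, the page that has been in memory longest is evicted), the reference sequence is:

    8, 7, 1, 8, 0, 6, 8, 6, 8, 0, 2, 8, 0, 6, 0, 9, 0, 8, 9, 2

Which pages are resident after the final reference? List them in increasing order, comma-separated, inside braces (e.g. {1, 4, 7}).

8 → fault, frames (8)
7 → fault, frames (8 7)
1 → fault, frames (8 7 1)
8 → hit
0 → fault, frames (8 7 1 0)
6 → fault, frames (8 7 1 0 6)
8 → hit
6 → hit
8 → hit
0 → hit
2 → fault, evict 8, frames (7 1 0 6 2)
8 → fault, evict 7, frames (1 0 6 2 8)
0 → hit
6 → hit
0 → hit
9 → fault, evict 1, frames (0 6 2 8 9)
0 → hit
8 → hit
9 → hit
2 → hit

{0, 2, 6, 8, 9}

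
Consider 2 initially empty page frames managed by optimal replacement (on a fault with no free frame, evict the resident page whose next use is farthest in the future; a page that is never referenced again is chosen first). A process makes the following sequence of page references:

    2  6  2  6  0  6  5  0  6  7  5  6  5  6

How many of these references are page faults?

2 → miss, frames (2)
6 → miss, frames (2 6)
2 → hit
6 → hit
0 → miss, evict 2, frames (6 0)
6 → hit
5 → miss, evict 6, frames (0 5)
0 → hit
6 → miss, evict 0, frames (5 6)
7 → miss, evict 6, frames (5 7)
5 → hit
6 → miss, evict 7, frames (5 6)
5 → hit
6 → hit
Page faults: 7.

7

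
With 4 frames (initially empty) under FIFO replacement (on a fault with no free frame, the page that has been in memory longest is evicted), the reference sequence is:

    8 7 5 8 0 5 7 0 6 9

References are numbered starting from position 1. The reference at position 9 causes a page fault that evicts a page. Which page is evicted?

8

pos 1: 8 → miss, frames (8)
pos 2: 7 → miss, frames (8 7)
pos 3: 5 → miss, frames (8 7 5)
pos 4: 8 → hit
pos 5: 0 → miss, frames (8 7 5 0)
pos 6: 5 → hit
pos 7: 7 → hit
pos 8: 0 → hit
pos 9: 6 → miss, evict 8, frames (7 5 0 6)
At position 9, page 8 is evicted.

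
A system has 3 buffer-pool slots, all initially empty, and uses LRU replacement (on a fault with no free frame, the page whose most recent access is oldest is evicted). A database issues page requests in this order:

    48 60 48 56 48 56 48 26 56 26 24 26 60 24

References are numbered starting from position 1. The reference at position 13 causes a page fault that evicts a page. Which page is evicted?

pos 1: 48: fault, frames (48)
pos 2: 60: fault, frames (48 60)
pos 3: 48: hit
pos 4: 56: fault, frames (60 48 56)
pos 5: 48: hit
pos 6: 56: hit
pos 7: 48: hit
pos 8: 26: fault, evict 60, frames (56 48 26)
pos 9: 56: hit
pos 10: 26: hit
pos 11: 24: fault, evict 48, frames (56 26 24)
pos 12: 26: hit
pos 13: 60: fault, evict 56, frames (24 26 60)
At position 13, page 56 is evicted.

56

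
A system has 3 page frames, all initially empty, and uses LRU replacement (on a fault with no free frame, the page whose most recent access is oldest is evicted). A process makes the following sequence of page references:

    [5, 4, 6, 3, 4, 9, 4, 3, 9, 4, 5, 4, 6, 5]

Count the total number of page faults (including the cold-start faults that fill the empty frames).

5 → miss, frames [5]
4 → miss, frames [5, 4]
6 → miss, frames [5, 4, 6]
3 → miss, evict 5, frames [4, 6, 3]
4 → hit
9 → miss, evict 6, frames [3, 4, 9]
4 → hit
3 → hit
9 → hit
4 → hit
5 → miss, evict 3, frames [9, 4, 5]
4 → hit
6 → miss, evict 9, frames [5, 4, 6]
5 → hit
Page faults: 7.

7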